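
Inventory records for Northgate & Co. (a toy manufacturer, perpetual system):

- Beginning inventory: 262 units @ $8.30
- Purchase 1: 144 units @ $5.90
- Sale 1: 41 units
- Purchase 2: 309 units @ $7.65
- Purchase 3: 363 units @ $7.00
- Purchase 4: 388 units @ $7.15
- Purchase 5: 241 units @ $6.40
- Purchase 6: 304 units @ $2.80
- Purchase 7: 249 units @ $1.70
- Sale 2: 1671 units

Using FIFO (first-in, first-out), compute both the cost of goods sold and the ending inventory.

Sale 1 (41) [FIFO — oldest first]: 41 @ $8.30 = $340.30
Sale 2 (1671) [FIFO — oldest first]: 221 @ $8.30 + 144 @ $5.90 + 309 @ $7.65 + 363 @ $7.00 + 388 @ $7.15 + 241 @ $6.40 + 5 @ $2.80 = $11,919.35
Total COGS = $340.30 + $11,919.35 = $12,259.65
Ending inventory: 299 @ $2.80 + 249 @ $1.70 = $1,260.50
Check: goods available $13,520.15 = COGS $12,259.65 + ending $1,260.50

COGS = $12,259.65; ending inventory = $1,260.50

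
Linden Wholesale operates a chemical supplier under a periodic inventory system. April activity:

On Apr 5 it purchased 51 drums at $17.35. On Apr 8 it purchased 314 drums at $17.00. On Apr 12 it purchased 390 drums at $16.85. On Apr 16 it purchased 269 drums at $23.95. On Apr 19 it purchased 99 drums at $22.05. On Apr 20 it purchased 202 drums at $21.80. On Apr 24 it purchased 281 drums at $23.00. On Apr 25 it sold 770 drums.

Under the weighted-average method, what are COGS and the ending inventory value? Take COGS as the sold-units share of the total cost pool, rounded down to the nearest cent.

COGS = $15,479.80; ending inventory = $16,806.65

Apr 25, sell 770: 770/1606 × $32,286.45 → $15,479.80
Ending inventory (cost pool remaining) = $16,806.65
Check: goods available $32,286.45 = COGS $15,479.80 + ending $16,806.65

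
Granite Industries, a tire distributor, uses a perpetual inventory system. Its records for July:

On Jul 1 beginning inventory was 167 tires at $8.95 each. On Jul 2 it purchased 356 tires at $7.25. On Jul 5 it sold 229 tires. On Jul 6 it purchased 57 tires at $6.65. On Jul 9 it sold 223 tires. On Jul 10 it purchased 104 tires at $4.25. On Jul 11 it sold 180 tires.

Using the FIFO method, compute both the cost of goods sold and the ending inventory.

Jul 5, 229 sold [FIFO — oldest first]: 167 @ $8.95 + 62 @ $7.25 = $1,944.15
Jul 9, 223 sold [FIFO — oldest first]: 223 @ $7.25 = $1,616.75
Jul 11, 180 sold [FIFO — oldest first]: 71 @ $7.25 + 57 @ $6.65 + 52 @ $4.25 = $1,114.80
Total COGS = $1,944.15 + $1,616.75 + $1,114.80 = $4,675.70
Ending inventory: 52 @ $4.25 = $221.00

COGS = $4,675.70; ending inventory = $221.00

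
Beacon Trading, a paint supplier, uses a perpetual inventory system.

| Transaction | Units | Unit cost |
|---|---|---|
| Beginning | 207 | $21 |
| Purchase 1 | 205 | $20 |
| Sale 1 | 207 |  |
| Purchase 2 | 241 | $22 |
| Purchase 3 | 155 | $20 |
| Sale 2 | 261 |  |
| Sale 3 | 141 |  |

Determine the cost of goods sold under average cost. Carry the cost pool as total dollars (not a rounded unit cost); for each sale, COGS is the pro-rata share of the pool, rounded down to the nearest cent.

COGS = $12,675.29

After Beginning: 207 on hand, pool $4,347.00 (≈ $21.0000 each)
After Purchase 1: 412 on hand, pool $8,447.00 (≈ $20.5024 each)
Sale 1, sell 207: 207/412 × $8,447.00 → $4,244.00
After Purchase 2: 446 on hand, pool $9,505.00 (≈ $21.3117 each)
After Purchase 3: 601 on hand, pool $12,605.00 (≈ $20.9734 each)
Sale 2, sell 261: 261/601 × $12,605.00 → $5,474.05
Sale 3, sell 141: 141/340 × $7,130.95 → $2,957.24
Total COGS = $4,244.00 + $5,474.05 + $2,957.24 = $12,675.29
Ending inventory (cost pool remaining) = $4,173.71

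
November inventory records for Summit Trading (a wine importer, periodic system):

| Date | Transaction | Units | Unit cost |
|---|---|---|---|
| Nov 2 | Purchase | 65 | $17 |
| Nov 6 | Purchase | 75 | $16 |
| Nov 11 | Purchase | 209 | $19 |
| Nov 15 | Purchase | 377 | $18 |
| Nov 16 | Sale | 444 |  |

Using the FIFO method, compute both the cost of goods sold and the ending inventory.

Nov 16, 444 sold [FIFO — oldest first]: 65 @ $17 + 75 @ $16 + 209 @ $19 + 95 @ $18 = $7,986
Ending inventory: 282 @ $18 = $5,076

COGS = $7,986; ending inventory = $5,076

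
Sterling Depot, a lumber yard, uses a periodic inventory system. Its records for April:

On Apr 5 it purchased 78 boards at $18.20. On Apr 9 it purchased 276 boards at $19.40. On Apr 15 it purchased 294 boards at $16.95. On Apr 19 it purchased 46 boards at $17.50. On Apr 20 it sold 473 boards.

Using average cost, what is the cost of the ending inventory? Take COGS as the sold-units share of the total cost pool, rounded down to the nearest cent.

Ending inventory = $4,000.39

Apr 20, sell 473: 473/694 × $12,562.30 → $8,561.91
Ending inventory (cost pool remaining) = $4,000.39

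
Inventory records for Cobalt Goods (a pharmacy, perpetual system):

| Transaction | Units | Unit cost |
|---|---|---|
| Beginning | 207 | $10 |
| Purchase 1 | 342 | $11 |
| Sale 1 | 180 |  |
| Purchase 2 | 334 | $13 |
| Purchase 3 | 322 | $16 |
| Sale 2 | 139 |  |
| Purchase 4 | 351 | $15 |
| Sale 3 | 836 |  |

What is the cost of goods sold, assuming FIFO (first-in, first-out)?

Sale 1 (180) [FIFO — oldest first]: 180 @ $10 = $1,800
Sale 2 (139) [FIFO — oldest first]: 27 @ $10 + 112 @ $11 = $1,502
Sale 3 (836) [FIFO — oldest first]: 230 @ $11 + 334 @ $13 + 272 @ $16 = $11,224
Total COGS = $1,800 + $1,502 + $11,224 = $14,526
Ending inventory: 50 @ $16 + 351 @ $15 = $6,065

COGS = $14,526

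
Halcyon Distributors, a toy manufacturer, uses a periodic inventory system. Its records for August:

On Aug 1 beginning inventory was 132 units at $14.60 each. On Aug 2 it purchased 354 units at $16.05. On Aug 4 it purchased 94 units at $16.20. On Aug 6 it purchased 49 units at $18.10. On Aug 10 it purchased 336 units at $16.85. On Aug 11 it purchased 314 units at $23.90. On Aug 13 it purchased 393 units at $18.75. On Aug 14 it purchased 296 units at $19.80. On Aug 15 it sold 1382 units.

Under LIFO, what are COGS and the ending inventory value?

COGS = $27,174.05; ending inventory = $9,240.30

Aug 15, 1382 sold [LIFO — newest first]: 296 @ $19.80 + 393 @ $18.75 + 314 @ $23.90 + 336 @ $16.85 + 43 @ $18.10 = $27,174.05
Ending inventory: 132 @ $14.60 + 354 @ $16.05 + 94 @ $16.20 + 6 @ $18.10 = $9,240.30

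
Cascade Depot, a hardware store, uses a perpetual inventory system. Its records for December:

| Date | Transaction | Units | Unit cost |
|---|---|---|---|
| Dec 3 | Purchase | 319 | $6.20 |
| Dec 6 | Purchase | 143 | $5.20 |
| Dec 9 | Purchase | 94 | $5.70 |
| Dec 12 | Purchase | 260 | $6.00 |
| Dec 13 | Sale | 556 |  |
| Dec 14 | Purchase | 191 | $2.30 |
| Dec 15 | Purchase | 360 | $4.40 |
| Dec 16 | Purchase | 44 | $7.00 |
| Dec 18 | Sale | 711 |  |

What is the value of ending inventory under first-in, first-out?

Dec 13, 556 sold [FIFO — oldest first]: 319 @ $6.20 + 143 @ $5.20 + 94 @ $5.70 = $3,257.20
Dec 18, 711 sold [FIFO — oldest first]: 260 @ $6.00 + 191 @ $2.30 + 260 @ $4.40 = $3,143.30
Total COGS = $3,257.20 + $3,143.30 = $6,400.50
Ending inventory: 100 @ $4.40 + 44 @ $7.00 = $748.00

Ending inventory = $748.00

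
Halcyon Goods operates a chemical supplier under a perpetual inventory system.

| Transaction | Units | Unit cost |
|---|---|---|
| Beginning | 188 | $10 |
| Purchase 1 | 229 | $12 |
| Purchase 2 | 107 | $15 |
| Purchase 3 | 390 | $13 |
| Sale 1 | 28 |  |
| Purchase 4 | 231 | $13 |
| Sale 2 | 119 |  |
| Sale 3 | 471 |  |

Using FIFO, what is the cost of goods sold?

Sale 1 (28) [FIFO — oldest first]: 28 @ $10 = $280
Sale 2 (119) [FIFO — oldest first]: 119 @ $10 = $1,190
Sale 3 (471) [FIFO — oldest first]: 41 @ $10 + 229 @ $12 + 107 @ $15 + 94 @ $13 = $5,985
Total COGS = $280 + $1,190 + $5,985 = $7,455
Ending inventory: 296 @ $13 + 231 @ $13 = $6,851
Check: goods available $14,306 = COGS $7,455 + ending $6,851

COGS = $7,455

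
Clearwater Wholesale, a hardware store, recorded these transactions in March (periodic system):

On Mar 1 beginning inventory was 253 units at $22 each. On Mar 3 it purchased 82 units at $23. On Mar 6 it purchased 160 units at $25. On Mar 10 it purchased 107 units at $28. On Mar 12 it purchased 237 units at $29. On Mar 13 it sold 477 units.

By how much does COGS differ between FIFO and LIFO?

$2,192

FIFO COGS: 253 @ $22 + 82 @ $23 + 142 @ $25 = $11,002
LIFO COGS: 237 @ $29 + 107 @ $28 + 133 @ $25 = $13,194
Difference = |$11,002 − $13,194| = $2,192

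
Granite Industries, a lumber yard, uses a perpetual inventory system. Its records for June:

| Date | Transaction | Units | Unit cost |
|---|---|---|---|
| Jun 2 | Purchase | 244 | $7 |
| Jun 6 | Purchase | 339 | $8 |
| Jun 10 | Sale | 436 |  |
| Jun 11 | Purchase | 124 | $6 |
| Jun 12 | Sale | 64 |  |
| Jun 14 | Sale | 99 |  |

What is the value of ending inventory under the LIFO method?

Ending inventory = $756

Jun 10, 436 sold [LIFO — newest first]: 339 @ $8 + 97 @ $7 = $3,391
Jun 12, 64 sold [LIFO — newest first]: 64 @ $6 = $384
Jun 14, 99 sold [LIFO — newest first]: 60 @ $6 + 39 @ $7 = $633
Total COGS = $3,391 + $384 + $633 = $4,408
Ending inventory: 108 @ $7 = $756
Check: goods available $5,164 = COGS $4,408 + ending $756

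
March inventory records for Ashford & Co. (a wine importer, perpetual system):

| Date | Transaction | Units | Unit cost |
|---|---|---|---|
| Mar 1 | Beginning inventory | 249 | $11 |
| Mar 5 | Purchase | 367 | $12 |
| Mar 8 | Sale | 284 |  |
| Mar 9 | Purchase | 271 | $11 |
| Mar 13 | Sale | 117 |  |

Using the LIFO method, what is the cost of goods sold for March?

Mar 8, 284 sold [LIFO — newest first]: 284 @ $12 = $3,408
Mar 13, 117 sold [LIFO — newest first]: 117 @ $11 = $1,287
Total COGS = $3,408 + $1,287 = $4,695
Ending inventory: 249 @ $11 + 83 @ $12 + 154 @ $11 = $5,429

COGS = $4,695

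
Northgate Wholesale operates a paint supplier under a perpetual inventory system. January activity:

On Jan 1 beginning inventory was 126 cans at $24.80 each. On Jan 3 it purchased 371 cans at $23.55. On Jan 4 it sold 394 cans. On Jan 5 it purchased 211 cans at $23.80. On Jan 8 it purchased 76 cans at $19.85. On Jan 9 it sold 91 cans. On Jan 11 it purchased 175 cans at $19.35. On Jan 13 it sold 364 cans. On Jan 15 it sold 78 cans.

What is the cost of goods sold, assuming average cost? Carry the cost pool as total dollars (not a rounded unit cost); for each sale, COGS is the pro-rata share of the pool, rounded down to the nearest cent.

After Jan 1: 126 on hand, pool $3,124.80 (≈ $24.8000 each)
After Jan 3: 497 on hand, pool $11,861.85 (≈ $23.8669 each)
Jan 4, sell 394: 394/497 × $11,861.85 → $9,403.55
After Jan 5: 314 on hand, pool $7,480.10 (≈ $23.8220 each)
After Jan 8: 390 on hand, pool $8,988.70 (≈ $23.0479 each)
Jan 9, sell 91: 91/390 × $8,988.70 → $2,097.36
After Jan 11: 474 on hand, pool $10,277.59 (≈ $21.6827 each)
Jan 13, sell 364: 364/474 × $10,277.59 → $7,892.49
Jan 15, sell 78: 78/110 × $2,385.10 → $1,691.25
Total COGS = $9,403.55 + $2,097.36 + $7,892.49 + $1,691.25 = $21,084.65
Ending inventory (cost pool remaining) = $693.85
Check: goods available $21,778.50 = COGS $21,084.65 + ending $693.85

COGS = $21,084.65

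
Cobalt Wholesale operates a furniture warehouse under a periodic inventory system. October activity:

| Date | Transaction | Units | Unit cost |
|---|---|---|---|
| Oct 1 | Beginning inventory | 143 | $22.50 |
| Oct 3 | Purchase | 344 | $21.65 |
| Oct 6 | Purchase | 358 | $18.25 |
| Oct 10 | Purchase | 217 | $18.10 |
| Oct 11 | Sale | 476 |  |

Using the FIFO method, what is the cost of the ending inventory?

Ending inventory = $10,699.35

Oct 11, 476 sold [FIFO — oldest first]: 143 @ $22.50 + 333 @ $21.65 = $10,426.95
Ending inventory: 11 @ $21.65 + 358 @ $18.25 + 217 @ $18.10 = $10,699.35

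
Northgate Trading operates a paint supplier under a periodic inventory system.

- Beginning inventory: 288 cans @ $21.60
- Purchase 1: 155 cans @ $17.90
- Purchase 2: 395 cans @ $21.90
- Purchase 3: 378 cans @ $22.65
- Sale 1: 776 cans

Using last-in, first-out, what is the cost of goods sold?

COGS = $17,265.90

Sale 1 (776) [LIFO — newest first]: 378 @ $22.65 + 395 @ $21.90 + 3 @ $17.90 = $17,265.90
Ending inventory: 288 @ $21.60 + 152 @ $17.90 = $8,941.60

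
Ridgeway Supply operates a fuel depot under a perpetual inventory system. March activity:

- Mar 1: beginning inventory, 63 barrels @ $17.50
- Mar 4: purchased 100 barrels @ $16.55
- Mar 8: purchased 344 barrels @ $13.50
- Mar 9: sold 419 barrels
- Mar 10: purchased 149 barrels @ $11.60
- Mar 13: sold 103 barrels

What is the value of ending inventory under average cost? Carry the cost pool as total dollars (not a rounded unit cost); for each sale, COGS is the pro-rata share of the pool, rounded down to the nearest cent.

Ending inventory = $1,703.60

After Mar 1: 63 on hand, pool $1,102.50 (≈ $17.5000 each)
After Mar 4: 163 on hand, pool $2,757.50 (≈ $16.9172 each)
After Mar 8: 507 on hand, pool $7,401.50 (≈ $14.5986 each)
Mar 9, sell 419: 419/507 × $7,401.50 → $6,116.82
After Mar 10: 237 on hand, pool $3,013.08 (≈ $12.7134 each)
Mar 13, sell 103: 103/237 × $3,013.08 → $1,309.48
Total COGS = $6,116.82 + $1,309.48 = $7,426.30
Ending inventory (cost pool remaining) = $1,703.60
Check: goods available $9,129.90 = COGS $7,426.30 + ending $1,703.60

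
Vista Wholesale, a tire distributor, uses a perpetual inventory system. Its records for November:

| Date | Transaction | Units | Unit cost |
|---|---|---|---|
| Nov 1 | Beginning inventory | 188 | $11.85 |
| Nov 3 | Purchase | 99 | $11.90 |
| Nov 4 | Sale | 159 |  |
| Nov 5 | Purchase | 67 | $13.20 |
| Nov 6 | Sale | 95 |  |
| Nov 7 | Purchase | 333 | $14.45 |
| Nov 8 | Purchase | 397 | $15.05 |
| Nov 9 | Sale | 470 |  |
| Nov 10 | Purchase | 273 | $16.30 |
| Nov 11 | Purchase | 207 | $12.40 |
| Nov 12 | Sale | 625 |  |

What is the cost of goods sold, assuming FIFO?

COGS = $19,396.50

Nov 4, 159 sold [FIFO — oldest first]: 159 @ $11.85 = $1,884.15
Nov 6, 95 sold [FIFO — oldest first]: 29 @ $11.85 + 66 @ $11.90 = $1,129.05
Nov 9, 470 sold [FIFO — oldest first]: 33 @ $11.90 + 67 @ $13.20 + 333 @ $14.45 + 37 @ $15.05 = $6,645.80
Nov 12, 625 sold [FIFO — oldest first]: 360 @ $15.05 + 265 @ $16.30 = $9,737.50
Total COGS = $1,884.15 + $1,129.05 + $6,645.80 + $9,737.50 = $19,396.50
Ending inventory: 8 @ $16.30 + 207 @ $12.40 = $2,697.20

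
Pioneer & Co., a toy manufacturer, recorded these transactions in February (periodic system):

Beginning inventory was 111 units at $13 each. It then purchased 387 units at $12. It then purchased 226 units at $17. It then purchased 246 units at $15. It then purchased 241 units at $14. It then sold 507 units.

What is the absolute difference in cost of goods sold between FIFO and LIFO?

FIFO COGS: 111 @ $13 + 387 @ $12 + 9 @ $17 = $6,240
LIFO COGS: 241 @ $14 + 246 @ $15 + 20 @ $17 = $7,404
Difference = |$6,240 − $7,404| = $1,164

$1,164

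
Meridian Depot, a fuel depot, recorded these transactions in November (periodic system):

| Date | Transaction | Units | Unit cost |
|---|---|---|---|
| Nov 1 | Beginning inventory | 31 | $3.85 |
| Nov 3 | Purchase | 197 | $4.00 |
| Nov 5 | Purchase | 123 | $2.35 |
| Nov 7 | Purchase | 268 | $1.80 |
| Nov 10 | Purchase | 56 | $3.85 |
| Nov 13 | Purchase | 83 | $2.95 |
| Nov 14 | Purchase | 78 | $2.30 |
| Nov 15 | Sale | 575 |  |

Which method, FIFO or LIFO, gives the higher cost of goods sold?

FIFO

FIFO COGS: 31 @ $3.85 + 197 @ $4.00 + 123 @ $2.35 + 224 @ $1.80 = $1,599.60
LIFO COGS: 78 @ $2.30 + 83 @ $2.95 + 56 @ $3.85 + 268 @ $1.80 + 90 @ $2.35 = $1,333.75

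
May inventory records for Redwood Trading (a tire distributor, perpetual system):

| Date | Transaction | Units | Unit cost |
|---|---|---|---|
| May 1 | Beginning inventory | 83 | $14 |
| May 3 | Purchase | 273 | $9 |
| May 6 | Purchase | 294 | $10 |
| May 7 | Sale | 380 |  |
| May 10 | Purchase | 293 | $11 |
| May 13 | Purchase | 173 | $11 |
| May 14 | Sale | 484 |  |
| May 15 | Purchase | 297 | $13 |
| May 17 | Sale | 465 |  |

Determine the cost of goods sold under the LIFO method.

May 7, 380 sold [LIFO — newest first]: 294 @ $10 + 86 @ $9 = $3,714
May 14, 484 sold [LIFO — newest first]: 173 @ $11 + 293 @ $11 + 18 @ $9 = $5,288
May 17, 465 sold [LIFO — newest first]: 297 @ $13 + 168 @ $9 = $5,373
Total COGS = $3,714 + $5,288 + $5,373 = $14,375
Ending inventory: 83 @ $14 + 1 @ $9 = $1,171

COGS = $14,375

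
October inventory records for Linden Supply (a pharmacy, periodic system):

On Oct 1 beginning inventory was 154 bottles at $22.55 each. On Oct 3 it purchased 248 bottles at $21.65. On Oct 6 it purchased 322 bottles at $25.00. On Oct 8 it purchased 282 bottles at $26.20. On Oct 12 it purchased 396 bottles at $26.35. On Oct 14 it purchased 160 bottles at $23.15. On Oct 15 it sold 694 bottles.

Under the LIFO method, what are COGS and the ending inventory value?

COGS = $17,754.20; ending inventory = $20,664.70

Oct 15, 694 sold [LIFO — newest first]: 160 @ $23.15 + 396 @ $26.35 + 138 @ $26.20 = $17,754.20
Ending inventory: 154 @ $22.55 + 248 @ $21.65 + 322 @ $25.00 + 144 @ $26.20 = $20,664.70
Check: goods available $38,418.90 = COGS $17,754.20 + ending $20,664.70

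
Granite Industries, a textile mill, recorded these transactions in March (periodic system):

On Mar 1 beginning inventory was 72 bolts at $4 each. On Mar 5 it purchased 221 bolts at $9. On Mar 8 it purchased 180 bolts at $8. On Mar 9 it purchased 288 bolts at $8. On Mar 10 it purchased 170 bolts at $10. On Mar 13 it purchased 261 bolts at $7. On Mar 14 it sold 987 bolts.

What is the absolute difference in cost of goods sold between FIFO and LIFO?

FIFO COGS: 72 @ $4 + 221 @ $9 + 180 @ $8 + 288 @ $8 + 170 @ $10 + 56 @ $7 = $8,113
LIFO COGS: 261 @ $7 + 170 @ $10 + 288 @ $8 + 180 @ $8 + 88 @ $9 = $8,063
Difference = |$8,113 − $8,063| = $50

$50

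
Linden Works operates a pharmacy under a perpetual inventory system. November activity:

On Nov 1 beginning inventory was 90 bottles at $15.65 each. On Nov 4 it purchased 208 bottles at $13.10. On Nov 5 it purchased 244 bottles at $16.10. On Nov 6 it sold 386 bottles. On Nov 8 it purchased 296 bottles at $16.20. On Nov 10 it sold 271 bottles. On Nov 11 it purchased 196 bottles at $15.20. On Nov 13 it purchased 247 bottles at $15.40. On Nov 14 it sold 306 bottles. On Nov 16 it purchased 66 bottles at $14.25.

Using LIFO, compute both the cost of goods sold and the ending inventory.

Nov 6, 386 sold [LIFO — newest first]: 244 @ $16.10 + 142 @ $13.10 = $5,788.60
Nov 10, 271 sold [LIFO — newest first]: 271 @ $16.20 = $4,390.20
Nov 14, 306 sold [LIFO — newest first]: 247 @ $15.40 + 59 @ $15.20 = $4,700.60
Total COGS = $5,788.60 + $4,390.20 + $4,700.60 = $14,879.40
Ending inventory: 90 @ $15.65 + 66 @ $13.10 + 25 @ $16.20 + 137 @ $15.20 + 66 @ $14.25 = $5,701.00

COGS = $14,879.40; ending inventory = $5,701.00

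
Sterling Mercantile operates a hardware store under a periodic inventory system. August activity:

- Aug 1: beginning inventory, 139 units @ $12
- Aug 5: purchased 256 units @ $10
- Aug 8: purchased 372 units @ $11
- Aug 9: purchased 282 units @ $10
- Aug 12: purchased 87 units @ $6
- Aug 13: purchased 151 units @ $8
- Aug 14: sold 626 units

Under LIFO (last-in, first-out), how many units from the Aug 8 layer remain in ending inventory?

Aug 14, 626 sold [LIFO — newest first]: 151 @ $8 + 87 @ $6 + 282 @ $10 + 106 @ $11 = $5,716
Ending inventory: 139 @ $12 + 256 @ $10 + 266 @ $11 = $7,154

266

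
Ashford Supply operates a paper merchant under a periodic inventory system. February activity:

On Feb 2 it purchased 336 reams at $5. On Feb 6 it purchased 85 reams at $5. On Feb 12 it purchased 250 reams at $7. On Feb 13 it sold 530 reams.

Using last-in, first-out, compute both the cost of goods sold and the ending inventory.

Feb 13, 530 sold [LIFO — newest first]: 250 @ $7 + 85 @ $5 + 195 @ $5 = $3,150
Ending inventory: 141 @ $5 = $705

COGS = $3,150; ending inventory = $705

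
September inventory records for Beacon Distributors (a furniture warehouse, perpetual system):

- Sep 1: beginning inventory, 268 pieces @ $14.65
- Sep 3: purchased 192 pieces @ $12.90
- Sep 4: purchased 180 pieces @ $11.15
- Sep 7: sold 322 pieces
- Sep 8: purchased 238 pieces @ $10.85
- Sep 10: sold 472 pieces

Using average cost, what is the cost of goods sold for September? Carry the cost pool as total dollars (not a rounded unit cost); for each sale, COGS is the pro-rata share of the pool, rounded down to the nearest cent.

COGS = $9,970.85

After Sep 1: 268 on hand, pool $3,926.20 (≈ $14.6500 each)
After Sep 3: 460 on hand, pool $6,403.00 (≈ $13.9196 each)
After Sep 4: 640 on hand, pool $8,410.00 (≈ $13.1406 each)
Sep 7, sell 322: 322/640 × $8,410.00 → $4,231.28
After Sep 8: 556 on hand, pool $6,761.02 (≈ $12.1601 each)
Sep 10, sell 472: 472/556 × $6,761.02 → $5,739.57
Total COGS = $4,231.28 + $5,739.57 = $9,970.85
Ending inventory (cost pool remaining) = $1,021.45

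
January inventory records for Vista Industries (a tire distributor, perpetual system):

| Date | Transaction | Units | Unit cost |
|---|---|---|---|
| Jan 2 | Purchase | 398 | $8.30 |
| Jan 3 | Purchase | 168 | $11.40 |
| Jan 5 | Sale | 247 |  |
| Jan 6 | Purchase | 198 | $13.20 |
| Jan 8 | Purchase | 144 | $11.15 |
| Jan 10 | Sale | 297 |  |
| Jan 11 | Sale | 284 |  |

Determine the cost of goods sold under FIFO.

Jan 5, 247 sold [FIFO — oldest first]: 247 @ $8.30 = $2,050.10
Jan 10, 297 sold [FIFO — oldest first]: 151 @ $8.30 + 146 @ $11.40 = $2,917.70
Jan 11, 284 sold [FIFO — oldest first]: 22 @ $11.40 + 198 @ $13.20 + 64 @ $11.15 = $3,578.00
Total COGS = $2,050.10 + $2,917.70 + $3,578.00 = $8,545.80
Ending inventory: 80 @ $11.15 = $892.00
Check: goods available $9,437.80 = COGS $8,545.80 + ending $892.00

COGS = $8,545.80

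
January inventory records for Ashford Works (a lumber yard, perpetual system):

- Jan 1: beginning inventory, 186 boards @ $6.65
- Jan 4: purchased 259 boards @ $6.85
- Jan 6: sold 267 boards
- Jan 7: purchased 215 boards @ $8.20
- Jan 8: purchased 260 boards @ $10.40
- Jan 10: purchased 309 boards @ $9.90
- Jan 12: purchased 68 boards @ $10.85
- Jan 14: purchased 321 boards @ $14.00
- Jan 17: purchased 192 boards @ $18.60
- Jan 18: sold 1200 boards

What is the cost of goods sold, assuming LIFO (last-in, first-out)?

COGS = $16,803.45

Jan 6, 267 sold [LIFO — newest first]: 259 @ $6.85 + 8 @ $6.65 = $1,827.35
Jan 18, 1200 sold [LIFO — newest first]: 192 @ $18.60 + 321 @ $14.00 + 68 @ $10.85 + 309 @ $9.90 + 260 @ $10.40 + 50 @ $8.20 = $14,976.10
Total COGS = $1,827.35 + $14,976.10 = $16,803.45
Ending inventory: 178 @ $6.65 + 165 @ $8.20 = $2,536.70
Check: goods available $19,340.15 = COGS $16,803.45 + ending $2,536.70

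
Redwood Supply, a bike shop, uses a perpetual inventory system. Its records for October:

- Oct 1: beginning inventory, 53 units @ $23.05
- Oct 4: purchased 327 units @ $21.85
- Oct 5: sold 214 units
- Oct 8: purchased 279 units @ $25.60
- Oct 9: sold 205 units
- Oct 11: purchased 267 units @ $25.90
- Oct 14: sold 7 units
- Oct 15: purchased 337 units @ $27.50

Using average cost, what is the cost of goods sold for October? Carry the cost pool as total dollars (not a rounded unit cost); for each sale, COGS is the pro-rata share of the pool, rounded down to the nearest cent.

COGS = $9,861.61

After Oct 1: 53 on hand, pool $1,221.65 (≈ $23.0500 each)
After Oct 4: 380 on hand, pool $8,366.60 (≈ $22.0174 each)
Oct 5, sell 214: 214/380 × $8,366.60 → $4,711.71
After Oct 8: 445 on hand, pool $10,797.29 (≈ $24.2636 each)
Oct 9, sell 205: 205/445 × $10,797.29 → $4,974.03
After Oct 11: 507 on hand, pool $12,738.56 (≈ $25.1254 each)
Oct 14, sell 7: 7/507 × $12,738.56 → $175.87
After Oct 15: 837 on hand, pool $21,830.19 (≈ $26.0815 each)
Total COGS = $4,711.71 + $4,974.03 + $175.87 = $9,861.61
Ending inventory (cost pool remaining) = $21,830.19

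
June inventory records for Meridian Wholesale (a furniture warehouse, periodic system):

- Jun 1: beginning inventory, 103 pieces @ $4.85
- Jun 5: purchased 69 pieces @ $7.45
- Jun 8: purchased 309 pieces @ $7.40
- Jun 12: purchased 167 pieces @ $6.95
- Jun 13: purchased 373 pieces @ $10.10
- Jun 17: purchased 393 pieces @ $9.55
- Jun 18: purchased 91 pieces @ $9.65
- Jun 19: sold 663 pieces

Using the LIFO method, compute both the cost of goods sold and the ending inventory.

Jun 19, 663 sold [LIFO — newest first]: 91 @ $9.65 + 393 @ $9.55 + 179 @ $10.10 = $6,439.20
Ending inventory: 103 @ $4.85 + 69 @ $7.45 + 309 @ $7.40 + 167 @ $6.95 + 194 @ $10.10 = $6,420.25

COGS = $6,439.20; ending inventory = $6,420.25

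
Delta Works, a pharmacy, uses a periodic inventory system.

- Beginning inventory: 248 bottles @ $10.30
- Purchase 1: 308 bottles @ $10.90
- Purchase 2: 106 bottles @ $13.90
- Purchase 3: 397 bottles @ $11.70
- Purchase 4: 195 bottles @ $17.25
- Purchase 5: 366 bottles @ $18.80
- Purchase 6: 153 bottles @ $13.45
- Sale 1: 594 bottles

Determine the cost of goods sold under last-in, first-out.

Sale 1 (594) [LIFO — newest first]: 153 @ $13.45 + 366 @ $18.80 + 75 @ $17.25 = $10,232.40
Ending inventory: 248 @ $10.30 + 308 @ $10.90 + 106 @ $13.90 + 397 @ $11.70 + 120 @ $17.25 = $14,099.90

COGS = $10,232.40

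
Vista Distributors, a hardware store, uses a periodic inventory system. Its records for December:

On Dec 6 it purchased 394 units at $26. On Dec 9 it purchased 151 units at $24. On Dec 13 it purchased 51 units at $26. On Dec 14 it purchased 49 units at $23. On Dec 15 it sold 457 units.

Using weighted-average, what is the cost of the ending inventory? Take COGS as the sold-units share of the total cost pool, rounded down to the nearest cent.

Ending inventory = $4,757.13

Dec 15, sell 457: 457/645 × $16,321.00 → $11,563.87
Ending inventory (cost pool remaining) = $4,757.13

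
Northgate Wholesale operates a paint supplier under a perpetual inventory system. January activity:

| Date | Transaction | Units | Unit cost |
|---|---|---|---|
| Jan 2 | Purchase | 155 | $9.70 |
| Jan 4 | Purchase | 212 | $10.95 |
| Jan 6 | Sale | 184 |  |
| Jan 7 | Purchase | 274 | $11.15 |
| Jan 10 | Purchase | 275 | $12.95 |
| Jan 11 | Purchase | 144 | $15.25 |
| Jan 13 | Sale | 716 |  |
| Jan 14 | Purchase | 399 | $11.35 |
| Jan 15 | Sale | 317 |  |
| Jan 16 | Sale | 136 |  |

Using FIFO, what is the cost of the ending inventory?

Jan 6, 184 sold [FIFO — oldest first]: 155 @ $9.70 + 29 @ $10.95 = $1,821.05
Jan 13, 716 sold [FIFO — oldest first]: 183 @ $10.95 + 274 @ $11.15 + 259 @ $12.95 = $8,413.00
Jan 15, 317 sold [FIFO — oldest first]: 16 @ $12.95 + 144 @ $15.25 + 157 @ $11.35 = $4,185.15
Jan 16, 136 sold [FIFO — oldest first]: 136 @ $11.35 = $1,543.60
Total COGS = $1,821.05 + $8,413.00 + $4,185.15 + $1,543.60 = $15,962.80
Ending inventory: 106 @ $11.35 = $1,203.10

Ending inventory = $1,203.10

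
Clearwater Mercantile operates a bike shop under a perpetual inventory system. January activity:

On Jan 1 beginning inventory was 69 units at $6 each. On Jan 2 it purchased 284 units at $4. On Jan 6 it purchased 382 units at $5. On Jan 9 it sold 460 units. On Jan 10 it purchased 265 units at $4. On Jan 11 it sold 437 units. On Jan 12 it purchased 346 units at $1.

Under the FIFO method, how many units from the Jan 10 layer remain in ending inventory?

103

Jan 9, 460 sold [FIFO — oldest first]: 69 @ $6 + 284 @ $4 + 107 @ $5 = $2,085
Jan 11, 437 sold [FIFO — oldest first]: 275 @ $5 + 162 @ $4 = $2,023
Total COGS = $2,085 + $2,023 = $4,108
Ending inventory: 103 @ $4 + 346 @ $1 = $758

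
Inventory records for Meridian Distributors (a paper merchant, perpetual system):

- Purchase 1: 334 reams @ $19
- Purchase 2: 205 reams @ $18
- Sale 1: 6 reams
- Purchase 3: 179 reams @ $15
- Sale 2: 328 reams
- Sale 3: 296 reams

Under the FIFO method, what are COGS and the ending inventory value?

Sale 1 (6) [FIFO — oldest first]: 6 @ $19 = $114
Sale 2 (328) [FIFO — oldest first]: 328 @ $19 = $6,232
Sale 3 (296) [FIFO — oldest first]: 205 @ $18 + 91 @ $15 = $5,055
Total COGS = $114 + $6,232 + $5,055 = $11,401
Ending inventory: 88 @ $15 = $1,320
Check: goods available $12,721 = COGS $11,401 + ending $1,320

COGS = $11,401; ending inventory = $1,320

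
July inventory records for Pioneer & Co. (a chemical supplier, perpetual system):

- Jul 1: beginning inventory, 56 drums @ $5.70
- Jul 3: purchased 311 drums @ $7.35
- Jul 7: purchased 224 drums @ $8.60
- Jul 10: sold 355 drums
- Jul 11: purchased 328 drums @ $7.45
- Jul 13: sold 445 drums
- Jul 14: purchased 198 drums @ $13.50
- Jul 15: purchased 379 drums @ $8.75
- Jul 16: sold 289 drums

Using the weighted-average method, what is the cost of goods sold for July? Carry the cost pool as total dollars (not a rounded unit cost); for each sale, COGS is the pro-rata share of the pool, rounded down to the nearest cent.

COGS = $8,937.20

After Jul 1: 56 on hand, pool $319.20 (≈ $5.7000 each)
After Jul 3: 367 on hand, pool $2,605.05 (≈ $7.0982 each)
After Jul 7: 591 on hand, pool $4,531.45 (≈ $7.6674 each)
Jul 10, sell 355: 355/591 × $4,531.45 → $2,721.93
After Jul 11: 564 on hand, pool $4,253.12 (≈ $7.5410 each)
Jul 13, sell 445: 445/564 × $4,253.12 → $3,355.74
After Jul 14: 317 on hand, pool $3,570.38 (≈ $11.2630 each)
After Jul 15: 696 on hand, pool $6,886.63 (≈ $9.8946 each)
Jul 16, sell 289: 289/696 × $6,886.63 → $2,859.53
Total COGS = $2,721.93 + $3,355.74 + $2,859.53 = $8,937.20
Ending inventory (cost pool remaining) = $4,027.10
Check: goods available $12,964.30 = COGS $8,937.20 + ending $4,027.10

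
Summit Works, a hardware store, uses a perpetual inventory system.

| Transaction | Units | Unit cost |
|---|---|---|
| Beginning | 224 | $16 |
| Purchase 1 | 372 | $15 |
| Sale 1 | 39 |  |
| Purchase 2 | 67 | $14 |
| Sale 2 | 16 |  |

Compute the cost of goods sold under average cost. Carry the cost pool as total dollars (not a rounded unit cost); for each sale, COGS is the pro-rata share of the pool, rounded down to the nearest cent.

COGS = $843.30

After Beginning: 224 on hand, pool $3,584.00 (≈ $16.0000 each)
After Purchase 1: 596 on hand, pool $9,164.00 (≈ $15.3758 each)
Sale 1, sell 39: 39/596 × $9,164.00 → $599.65
After Purchase 2: 624 on hand, pool $9,502.35 (≈ $15.2281 each)
Sale 2, sell 16: 16/624 × $9,502.35 → $243.65
Total COGS = $599.65 + $243.65 = $843.30
Ending inventory (cost pool remaining) = $9,258.70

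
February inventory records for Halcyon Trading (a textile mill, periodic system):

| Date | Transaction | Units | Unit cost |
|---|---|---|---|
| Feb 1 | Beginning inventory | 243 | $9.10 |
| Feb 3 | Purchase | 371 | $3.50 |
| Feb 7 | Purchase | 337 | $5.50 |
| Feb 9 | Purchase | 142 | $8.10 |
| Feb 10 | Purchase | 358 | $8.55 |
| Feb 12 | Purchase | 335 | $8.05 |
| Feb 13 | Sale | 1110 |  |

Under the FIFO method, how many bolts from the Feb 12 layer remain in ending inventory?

335

Feb 13, 1110 sold [FIFO — oldest first]: 243 @ $9.10 + 371 @ $3.50 + 337 @ $5.50 + 142 @ $8.10 + 17 @ $8.55 = $6,658.85
Ending inventory: 341 @ $8.55 + 335 @ $8.05 = $5,612.30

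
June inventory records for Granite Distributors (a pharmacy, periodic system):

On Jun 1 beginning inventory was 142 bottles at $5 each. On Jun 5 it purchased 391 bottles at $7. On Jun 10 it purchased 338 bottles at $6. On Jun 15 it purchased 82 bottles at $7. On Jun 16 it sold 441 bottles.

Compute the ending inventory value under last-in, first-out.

Ending inventory = $3,300

Jun 16, 441 sold [LIFO — newest first]: 82 @ $7 + 338 @ $6 + 21 @ $7 = $2,749
Ending inventory: 142 @ $5 + 370 @ $7 = $3,300
Check: goods available $6,049 = COGS $2,749 + ending $3,300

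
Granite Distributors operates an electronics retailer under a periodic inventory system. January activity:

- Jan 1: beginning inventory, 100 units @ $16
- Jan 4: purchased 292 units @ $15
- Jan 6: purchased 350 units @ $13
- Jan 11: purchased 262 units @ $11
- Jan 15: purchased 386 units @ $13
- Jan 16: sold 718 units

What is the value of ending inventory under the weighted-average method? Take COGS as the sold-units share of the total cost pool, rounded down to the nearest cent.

Jan 16, sell 718: 718/1390 × $18,430.00 → $9,519.95
Ending inventory (cost pool remaining) = $8,910.05

Ending inventory = $8,910.05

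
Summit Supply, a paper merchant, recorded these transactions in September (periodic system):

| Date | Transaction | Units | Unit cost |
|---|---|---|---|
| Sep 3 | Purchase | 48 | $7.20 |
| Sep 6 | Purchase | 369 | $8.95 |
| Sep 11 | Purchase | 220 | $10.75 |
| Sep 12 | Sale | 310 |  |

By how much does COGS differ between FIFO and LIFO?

$480.00

FIFO COGS: 48 @ $7.20 + 262 @ $8.95 = $2,690.50
LIFO COGS: 220 @ $10.75 + 90 @ $8.95 = $3,170.50
Difference = |$2,690.50 − $3,170.50| = $480.00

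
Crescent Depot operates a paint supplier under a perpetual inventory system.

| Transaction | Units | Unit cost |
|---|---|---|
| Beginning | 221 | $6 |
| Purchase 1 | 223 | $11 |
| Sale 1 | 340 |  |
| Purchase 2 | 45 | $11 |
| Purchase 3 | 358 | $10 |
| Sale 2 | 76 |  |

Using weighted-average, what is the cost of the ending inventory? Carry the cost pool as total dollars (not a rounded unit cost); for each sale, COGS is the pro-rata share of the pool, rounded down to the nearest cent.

Ending inventory = $4,216.65

After Beginning: 221 on hand, pool $1,326.00 (≈ $6.0000 each)
After Purchase 1: 444 on hand, pool $3,779.00 (≈ $8.5113 each)
Sale 1, sell 340: 340/444 × $3,779.00 → $2,893.82
After Purchase 2: 149 on hand, pool $1,380.18 (≈ $9.2630 each)
After Purchase 3: 507 on hand, pool $4,960.18 (≈ $9.7834 each)
Sale 2, sell 76: 76/507 × $4,960.18 → $743.53
Total COGS = $2,893.82 + $743.53 = $3,637.35
Ending inventory (cost pool remaining) = $4,216.65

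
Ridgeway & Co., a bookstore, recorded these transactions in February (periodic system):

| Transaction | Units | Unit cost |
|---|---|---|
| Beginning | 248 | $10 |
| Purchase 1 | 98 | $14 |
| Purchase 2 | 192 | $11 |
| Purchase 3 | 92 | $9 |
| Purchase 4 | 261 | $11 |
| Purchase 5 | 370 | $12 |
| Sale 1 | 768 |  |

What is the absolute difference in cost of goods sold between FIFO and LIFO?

FIFO COGS: 248 @ $10 + 98 @ $14 + 192 @ $11 + 92 @ $9 + 138 @ $11 = $8,310
LIFO COGS: 370 @ $12 + 261 @ $11 + 92 @ $9 + 45 @ $11 = $8,634
Difference = |$8,310 − $8,634| = $324

$324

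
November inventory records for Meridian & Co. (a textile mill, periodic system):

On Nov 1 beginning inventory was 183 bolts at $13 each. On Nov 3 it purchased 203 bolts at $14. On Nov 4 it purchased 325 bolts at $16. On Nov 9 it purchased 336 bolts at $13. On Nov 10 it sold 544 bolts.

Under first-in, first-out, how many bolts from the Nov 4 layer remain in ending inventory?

Nov 10, 544 sold [FIFO — oldest first]: 183 @ $13 + 203 @ $14 + 158 @ $16 = $7,749
Ending inventory: 167 @ $16 + 336 @ $13 = $7,040
Check: goods available $14,789 = COGS $7,749 + ending $7,040

167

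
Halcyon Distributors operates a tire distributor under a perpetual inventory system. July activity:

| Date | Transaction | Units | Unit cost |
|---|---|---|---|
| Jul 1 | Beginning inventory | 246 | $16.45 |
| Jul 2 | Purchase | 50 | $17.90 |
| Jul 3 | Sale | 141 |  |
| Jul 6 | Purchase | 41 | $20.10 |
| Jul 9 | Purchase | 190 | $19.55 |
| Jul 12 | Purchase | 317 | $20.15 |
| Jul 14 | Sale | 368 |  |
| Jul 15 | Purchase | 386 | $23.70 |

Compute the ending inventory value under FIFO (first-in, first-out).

Ending inventory = $15,887.65

Jul 3, 141 sold [FIFO — oldest first]: 141 @ $16.45 = $2,319.45
Jul 14, 368 sold [FIFO — oldest first]: 105 @ $16.45 + 50 @ $17.90 + 41 @ $20.10 + 172 @ $19.55 = $6,808.95
Total COGS = $2,319.45 + $6,808.95 = $9,128.40
Ending inventory: 18 @ $19.55 + 317 @ $20.15 + 386 @ $23.70 = $15,887.65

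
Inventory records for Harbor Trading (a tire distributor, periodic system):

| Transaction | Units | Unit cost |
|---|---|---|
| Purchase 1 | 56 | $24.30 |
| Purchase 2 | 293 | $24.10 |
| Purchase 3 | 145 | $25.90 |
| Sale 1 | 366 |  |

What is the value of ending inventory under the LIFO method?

Ending inventory = $3,096.00

Sale 1 (366) [LIFO — newest first]: 145 @ $25.90 + 221 @ $24.10 = $9,081.60
Ending inventory: 56 @ $24.30 + 72 @ $24.10 = $3,096.00
Check: goods available $12,177.60 = COGS $9,081.60 + ending $3,096.00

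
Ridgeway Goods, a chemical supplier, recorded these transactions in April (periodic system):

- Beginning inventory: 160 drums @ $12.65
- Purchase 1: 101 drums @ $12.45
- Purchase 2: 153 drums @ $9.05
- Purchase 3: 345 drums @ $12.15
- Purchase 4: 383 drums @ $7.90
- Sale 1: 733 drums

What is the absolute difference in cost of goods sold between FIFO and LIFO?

FIFO COGS: 160 @ $12.65 + 101 @ $12.45 + 153 @ $9.05 + 319 @ $12.15 = $8,541.95
LIFO COGS: 383 @ $7.90 + 345 @ $12.15 + 5 @ $9.05 = $7,262.70
Difference = |$8,541.95 − $7,262.70| = $1,279.25

$1,279.25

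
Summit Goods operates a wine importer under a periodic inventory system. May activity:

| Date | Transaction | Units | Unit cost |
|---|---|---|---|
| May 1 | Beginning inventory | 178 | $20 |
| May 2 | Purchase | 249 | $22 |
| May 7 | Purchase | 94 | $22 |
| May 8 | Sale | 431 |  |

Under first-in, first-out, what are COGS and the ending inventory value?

May 8, 431 sold [FIFO — oldest first]: 178 @ $20 + 249 @ $22 + 4 @ $22 = $9,126
Ending inventory: 90 @ $22 = $1,980

COGS = $9,126; ending inventory = $1,980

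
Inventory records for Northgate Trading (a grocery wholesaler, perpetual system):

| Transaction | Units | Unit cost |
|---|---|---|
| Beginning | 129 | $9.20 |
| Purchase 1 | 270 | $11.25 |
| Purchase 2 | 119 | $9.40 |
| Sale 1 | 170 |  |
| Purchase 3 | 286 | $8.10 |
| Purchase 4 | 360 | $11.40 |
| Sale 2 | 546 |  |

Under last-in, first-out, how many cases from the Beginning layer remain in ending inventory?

Sale 1 (170) [LIFO — newest first]: 119 @ $9.40 + 51 @ $11.25 = $1,692.35
Sale 2 (546) [LIFO — newest first]: 360 @ $11.40 + 186 @ $8.10 = $5,610.60
Total COGS = $1,692.35 + $5,610.60 = $7,302.95
Ending inventory: 129 @ $9.20 + 219 @ $11.25 + 100 @ $8.10 = $4,460.55
Check: goods available $11,763.50 = COGS $7,302.95 + ending $4,460.55

129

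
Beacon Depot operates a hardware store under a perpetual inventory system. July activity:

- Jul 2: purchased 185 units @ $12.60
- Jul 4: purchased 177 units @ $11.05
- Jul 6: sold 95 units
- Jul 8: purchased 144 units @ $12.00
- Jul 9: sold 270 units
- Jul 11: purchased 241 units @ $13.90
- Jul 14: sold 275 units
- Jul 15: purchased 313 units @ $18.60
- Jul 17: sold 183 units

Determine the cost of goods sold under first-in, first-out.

Jul 6, 95 sold [FIFO — oldest first]: 95 @ $12.60 = $1,197.00
Jul 9, 270 sold [FIFO — oldest first]: 90 @ $12.60 + 177 @ $11.05 + 3 @ $12.00 = $3,125.85
Jul 14, 275 sold [FIFO — oldest first]: 141 @ $12.00 + 134 @ $13.90 = $3,554.60
Jul 17, 183 sold [FIFO — oldest first]: 107 @ $13.90 + 76 @ $18.60 = $2,900.90
Total COGS = $1,197.00 + $3,125.85 + $3,554.60 + $2,900.90 = $10,778.35
Ending inventory: 237 @ $18.60 = $4,408.20
Check: goods available $15,186.55 = COGS $10,778.35 + ending $4,408.20

COGS = $10,778.35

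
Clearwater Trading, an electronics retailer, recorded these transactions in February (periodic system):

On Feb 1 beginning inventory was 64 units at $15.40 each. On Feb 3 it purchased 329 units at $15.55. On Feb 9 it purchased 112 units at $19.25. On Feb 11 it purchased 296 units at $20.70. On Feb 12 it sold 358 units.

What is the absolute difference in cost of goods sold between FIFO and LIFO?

FIFO COGS: 64 @ $15.40 + 294 @ $15.55 = $5,557.30
LIFO COGS: 296 @ $20.70 + 62 @ $19.25 = $7,320.70
Difference = |$5,557.30 − $7,320.70| = $1,763.40

$1,763.40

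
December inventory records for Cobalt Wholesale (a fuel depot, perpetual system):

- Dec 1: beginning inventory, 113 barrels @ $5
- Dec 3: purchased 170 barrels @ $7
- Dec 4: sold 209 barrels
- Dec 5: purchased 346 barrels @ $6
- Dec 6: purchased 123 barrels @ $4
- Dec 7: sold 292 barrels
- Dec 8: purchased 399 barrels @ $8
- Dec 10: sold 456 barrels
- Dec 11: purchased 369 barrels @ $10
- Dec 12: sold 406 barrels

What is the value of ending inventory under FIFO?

Ending inventory = $1,570

Dec 4, 209 sold [FIFO — oldest first]: 113 @ $5 + 96 @ $7 = $1,237
Dec 7, 292 sold [FIFO — oldest first]: 74 @ $7 + 218 @ $6 = $1,826
Dec 10, 456 sold [FIFO — oldest first]: 128 @ $6 + 123 @ $4 + 205 @ $8 = $2,900
Dec 12, 406 sold [FIFO — oldest first]: 194 @ $8 + 212 @ $10 = $3,672
Total COGS = $1,237 + $1,826 + $2,900 + $3,672 = $9,635
Ending inventory: 157 @ $10 = $1,570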